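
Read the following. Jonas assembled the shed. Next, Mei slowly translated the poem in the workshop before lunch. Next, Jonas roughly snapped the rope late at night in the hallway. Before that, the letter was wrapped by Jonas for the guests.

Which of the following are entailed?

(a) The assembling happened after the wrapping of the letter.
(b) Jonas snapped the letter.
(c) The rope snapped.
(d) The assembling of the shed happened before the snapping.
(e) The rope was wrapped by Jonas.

(c), (d)

(a) Not entailed — the narrative doesn't order the wrapping relative to the assembling.
(b) Not entailed — Jonas snapped the rope, not the letter; the letter belongs to the wrapping event.
(c) Entailed — 'Jonas snapped the rope' is causative; it entails the inchoative 'the rope snapped'.
(d) Entailed — the narrative places the assembling before the snapping.
(e) Not entailed — Jonas wrapped the letter, not the rope; the rope belongs to the snapping event.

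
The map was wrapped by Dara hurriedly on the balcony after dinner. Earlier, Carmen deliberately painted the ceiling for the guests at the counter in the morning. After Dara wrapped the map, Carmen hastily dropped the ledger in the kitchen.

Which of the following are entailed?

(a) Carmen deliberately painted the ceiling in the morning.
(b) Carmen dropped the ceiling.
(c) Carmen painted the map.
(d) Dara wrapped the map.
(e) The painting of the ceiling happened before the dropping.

(a) Entailed — this follows by dropping conjuncts from the painting event's description.
(b) Not entailed — Carmen dropped the ledger, not the ceiling; the ceiling belongs to the painting event.
(c) Not entailed — Carmen painted the ceiling, not the map; the map belongs to the wrapping event.
(d) Entailed — the original entails any weakening of itself; this just drops 'hurriedly', 'after dinner', 'on the balcony'.
(e) Entailed — the narrative places the painting before the dropping.

(a), (d), (e)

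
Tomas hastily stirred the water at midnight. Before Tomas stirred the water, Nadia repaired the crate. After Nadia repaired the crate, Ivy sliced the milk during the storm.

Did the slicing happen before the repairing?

no

The narrative orders the repairing before the slicing.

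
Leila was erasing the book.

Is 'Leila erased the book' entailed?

no

'was erasing' is progressive; for an accomplishment like 'erase the book', it doesn't entail completion.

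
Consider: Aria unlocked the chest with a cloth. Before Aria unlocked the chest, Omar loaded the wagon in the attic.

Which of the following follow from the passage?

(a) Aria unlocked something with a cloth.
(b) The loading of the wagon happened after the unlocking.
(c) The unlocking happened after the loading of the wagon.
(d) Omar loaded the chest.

(a) Entailed — every conjunct here is already in the original unlocking event.
(b) Not entailed — the narrative places the loading before the unlocking, not after.
(c) Entailed — the narrative places the loading before the unlocking.
(d) Not entailed — Omar loaded the wagon, not the chest; the chest belongs to the unlocking event.

(a), (c)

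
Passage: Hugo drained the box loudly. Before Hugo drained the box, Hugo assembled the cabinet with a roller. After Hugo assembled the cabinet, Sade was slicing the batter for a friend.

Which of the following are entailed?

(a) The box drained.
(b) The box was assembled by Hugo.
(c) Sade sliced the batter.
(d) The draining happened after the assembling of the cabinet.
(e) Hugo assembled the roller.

(a) Entailed — 'Hugo drained the box' is causative; it entails the inchoative 'the box drained'.
(b) Not entailed — Hugo assembled the cabinet, not the box; the box belongs to the draining event.
(c) Not entailed — 'was slicing' is progressive on an accomplishment; it does not entail the completed 'sliced'.
(d) Entailed — the narrative places the assembling before the draining.
(e) Not entailed — the roller is the instrument, not what was assembled.

(a), (d)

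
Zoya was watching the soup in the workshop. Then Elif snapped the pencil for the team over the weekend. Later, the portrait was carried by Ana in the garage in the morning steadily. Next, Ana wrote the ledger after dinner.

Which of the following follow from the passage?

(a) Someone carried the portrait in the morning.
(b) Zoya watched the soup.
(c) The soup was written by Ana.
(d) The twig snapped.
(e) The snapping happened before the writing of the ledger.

(a), (b), (e)

(a) Entailed — this follows by dropping conjuncts from the carrying event's description.
(b) Entailed — 'watch' is an activity; 'was watching' entails that some watching happened, so 'watched' holds.
(c) Not entailed — Ana wrote the ledger, not the soup; the soup belongs to the watching event.
(d) Not entailed — the pencil is what snapped, not the twig.
(e) Entailed — the narrative places the snapping before the writing.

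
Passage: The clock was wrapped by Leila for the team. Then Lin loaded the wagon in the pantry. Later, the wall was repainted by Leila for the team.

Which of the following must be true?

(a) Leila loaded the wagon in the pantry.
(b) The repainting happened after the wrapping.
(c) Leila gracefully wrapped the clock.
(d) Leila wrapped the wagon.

(a) Not entailed — the passage has Lin loading the wagon, not Leila.
(b) Entailed — the narrative places the wrapping before the repainting.
(c) Not entailed — 'gracefully' adds information not in the original event.
(d) Not entailed — Leila wrapped the clock, not the wagon; the wagon belongs to the loading event.

(b)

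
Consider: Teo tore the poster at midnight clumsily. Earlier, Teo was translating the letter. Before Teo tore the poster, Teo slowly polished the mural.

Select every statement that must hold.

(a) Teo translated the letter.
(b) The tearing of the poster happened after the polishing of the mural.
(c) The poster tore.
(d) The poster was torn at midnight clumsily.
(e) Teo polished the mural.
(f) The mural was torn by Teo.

(b), (c), (d), (e)

(a) Not entailed — 'was translating' is progressive on an accomplishment; it does not entail the completed 'translated'.
(b) Entailed — the narrative places the polishing before the tearing.
(c) Entailed — 'Teo tore the poster' is causative; it entails the inchoative 'the poster tore'.
(d) Entailed — every conjunct here is already in the original tearing event.
(e) Entailed — this follows by dropping conjuncts from the polishing event's description.
(f) Not entailed — Teo tore the poster, not the mural; the mural belongs to the polishing event.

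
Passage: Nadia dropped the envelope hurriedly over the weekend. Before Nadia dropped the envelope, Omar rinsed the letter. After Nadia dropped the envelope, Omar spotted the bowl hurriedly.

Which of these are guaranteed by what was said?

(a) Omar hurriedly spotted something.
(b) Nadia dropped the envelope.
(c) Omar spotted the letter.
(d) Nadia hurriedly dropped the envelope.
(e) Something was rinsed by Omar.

(a) Entailed — generalizing the patient leaves a sub-description the original still satisfies.
(b) Entailed — every conjunct here is already in the original dropping event.
(c) Not entailed — Omar spotted the bowl, not the letter; the letter belongs to the rinsing event.
(d) Entailed — dropping 'over the weekend' leaves a sub-description the original still satisfies.
(e) Entailed — this follows by dropping conjuncts from the rinsing event's description.

(a), (b), (d), (e)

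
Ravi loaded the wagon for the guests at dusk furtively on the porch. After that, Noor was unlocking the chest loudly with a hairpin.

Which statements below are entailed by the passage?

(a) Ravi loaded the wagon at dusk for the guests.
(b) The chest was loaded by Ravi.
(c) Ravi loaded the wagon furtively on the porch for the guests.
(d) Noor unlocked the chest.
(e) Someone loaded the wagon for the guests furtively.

(a), (c), (e)

(a) Entailed — dropping 'on the porch', 'furtively' leaves a sub-description the original still satisfies.
(b) Not entailed — Ravi loaded the wagon, not the chest; the chest belongs to the unlocking event.
(c) Entailed — this follows by dropping conjuncts from the loading event's description.
(d) Not entailed — 'was unlocking' is progressive on an accomplishment; it does not entail the completed 'unlocked'.
(e) Entailed — dropping 'on the porch', 'at dusk' and generalizing the agent leaves a sub-description the original still satisfies.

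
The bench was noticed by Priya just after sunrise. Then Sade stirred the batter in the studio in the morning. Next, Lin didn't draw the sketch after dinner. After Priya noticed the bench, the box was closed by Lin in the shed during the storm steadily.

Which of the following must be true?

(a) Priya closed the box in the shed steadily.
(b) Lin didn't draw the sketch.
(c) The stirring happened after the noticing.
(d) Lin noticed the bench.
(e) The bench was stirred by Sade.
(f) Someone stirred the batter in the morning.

(c), (f)

(a) Not entailed — the passage has Lin closing the box, not Priya.
(b) Not entailed — dropping 'after dinner' under negation is not valid — the original leaves open that Lin drew the sketch some other way.
(c) Entailed — the narrative places the noticing before the stirring.
(d) Not entailed — the passage has Priya noticing the bench, not Lin.
(e) Not entailed — Sade stirred the batter, not the bench; the bench belongs to the noticing event.
(f) Entailed — every conjunct here is already in the original stirring event.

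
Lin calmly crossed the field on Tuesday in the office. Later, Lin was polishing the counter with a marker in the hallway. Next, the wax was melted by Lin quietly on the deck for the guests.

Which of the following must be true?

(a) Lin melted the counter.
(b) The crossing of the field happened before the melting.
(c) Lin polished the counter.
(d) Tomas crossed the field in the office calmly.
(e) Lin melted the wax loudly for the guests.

(a) Not entailed — Lin melted the wax, not the counter; the counter belongs to the polishing event.
(b) Entailed — the narrative places the crossing before the melting.
(c) Entailed — 'polish' is an activity; 'was polishing' entails that some polishing happened, so 'polished' holds.
(d) Not entailed — the passage has Lin crossing the field, not Tomas.
(e) Not entailed — 'loudly' adds a manner not in (and inconsistent with) the original.

(b), (c)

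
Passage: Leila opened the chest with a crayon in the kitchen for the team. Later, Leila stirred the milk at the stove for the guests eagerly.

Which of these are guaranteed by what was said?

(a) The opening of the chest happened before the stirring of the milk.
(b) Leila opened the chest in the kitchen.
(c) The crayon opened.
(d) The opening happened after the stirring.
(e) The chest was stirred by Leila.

(a) Entailed — the narrative places the opening before the stirring.
(b) Entailed — every conjunct here is already in the original opening event.
(c) Not entailed — the chest is what opened, not the crayon.
(d) Not entailed — the narrative places the opening before the stirring, not after.
(e) Not entailed — Leila stirred the milk, not the chest; the chest belongs to the opening event.

(a), (b)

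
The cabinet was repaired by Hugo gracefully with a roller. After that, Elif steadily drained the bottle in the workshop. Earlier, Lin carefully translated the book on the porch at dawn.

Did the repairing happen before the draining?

yes

The narrative orders the repairing before the draining.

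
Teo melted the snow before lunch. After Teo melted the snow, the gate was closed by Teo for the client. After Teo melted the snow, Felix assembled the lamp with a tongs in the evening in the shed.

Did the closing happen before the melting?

no

The narrative orders the melting before the closing.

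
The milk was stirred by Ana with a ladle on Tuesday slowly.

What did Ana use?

'with a ladle' marks the instrument of the stirring event.

a ladle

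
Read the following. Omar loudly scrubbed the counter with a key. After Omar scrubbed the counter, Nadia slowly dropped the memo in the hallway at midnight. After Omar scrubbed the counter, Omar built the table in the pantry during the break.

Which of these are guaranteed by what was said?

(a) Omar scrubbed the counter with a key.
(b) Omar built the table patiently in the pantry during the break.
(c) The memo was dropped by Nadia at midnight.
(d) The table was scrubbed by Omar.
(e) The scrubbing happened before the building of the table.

(a) Entailed — dropping 'loudly' leaves a sub-description the original still satisfies.
(b) Not entailed — 'patiently' adds information not in the original event.
(c) Entailed — every conjunct here is already in the original dropping event.
(d) Not entailed — Omar scrubbed the counter, not the table; the table belongs to the building event.
(e) Entailed — the narrative places the scrubbing before the building.

(a), (c), (e)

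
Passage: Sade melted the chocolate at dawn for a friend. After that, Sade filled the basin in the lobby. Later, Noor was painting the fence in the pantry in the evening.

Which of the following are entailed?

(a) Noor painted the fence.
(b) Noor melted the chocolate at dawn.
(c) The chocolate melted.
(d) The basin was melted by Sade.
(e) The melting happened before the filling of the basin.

(c), (e)

(a) Not entailed — 'was painting' is progressive on an accomplishment; it does not entail the completed 'painted'.
(b) Not entailed — the passage has Sade melting the chocolate, not Noor.
(c) Entailed — 'Sade melted the chocolate' is causative; it entails the inchoative 'the chocolate melted'.
(d) Not entailed — Sade melted the chocolate, not the basin; the basin belongs to the filling event.
(e) Entailed — the narrative places the melting before the filling.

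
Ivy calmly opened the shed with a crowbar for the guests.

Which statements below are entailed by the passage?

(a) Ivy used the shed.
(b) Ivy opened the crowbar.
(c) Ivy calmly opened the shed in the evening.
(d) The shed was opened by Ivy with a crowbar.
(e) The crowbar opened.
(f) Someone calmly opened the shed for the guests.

(d), (f)

(a) Not entailed — the shed is the patient, not an instrument — Ivy used a crowbar.
(b) Not entailed — the crowbar is the instrument, not what was opened.
(c) Not entailed — 'in the evening' adds information not in the original event.
(d) Entailed — dropping 'calmly', 'for the guests' leaves a sub-description the original still satisfies.
(e) Not entailed — the shed is what opened, not the crowbar.
(f) Entailed — dropping 'with a crowbar' and generalizing the agent leaves a sub-description the original still satisfies.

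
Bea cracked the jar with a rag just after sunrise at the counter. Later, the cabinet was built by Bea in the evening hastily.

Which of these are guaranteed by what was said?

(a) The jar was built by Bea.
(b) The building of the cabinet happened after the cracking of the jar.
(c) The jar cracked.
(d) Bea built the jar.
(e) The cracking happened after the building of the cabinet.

(b), (c)

(a) Not entailed — Bea built the cabinet, not the jar; the jar belongs to the cracking event.
(b) Entailed — the narrative places the cracking before the building.
(c) Entailed — 'Bea cracked the jar' is causative; it entails the inchoative 'the jar cracked'.
(d) Not entailed — Bea built the cabinet, not the jar; the jar belongs to the cracking event.
(e) Not entailed — the narrative places the cracking before the building, not after.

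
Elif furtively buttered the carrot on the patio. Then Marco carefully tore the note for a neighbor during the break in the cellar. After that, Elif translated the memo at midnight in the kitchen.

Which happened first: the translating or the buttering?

The connectives place the buttering before the translating.

the buttering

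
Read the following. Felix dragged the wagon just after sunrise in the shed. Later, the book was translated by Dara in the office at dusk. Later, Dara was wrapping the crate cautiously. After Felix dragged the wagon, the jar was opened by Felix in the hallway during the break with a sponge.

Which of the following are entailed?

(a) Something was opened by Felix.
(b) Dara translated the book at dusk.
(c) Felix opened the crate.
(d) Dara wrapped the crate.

(a) Entailed — the original entails any weakening of itself; this just drops 'during the break', 'in the hallway', 'with a sponge' and generalizes the patient.
(b) Entailed — this follows by dropping conjuncts from the translating event's description.
(c) Not entailed — Felix opened the jar, not the crate; the crate belongs to the wrapping event.
(d) Not entailed — 'was wrapping' is progressive on an accomplishment; it does not entail the completed 'wrapped'.

(a), (b)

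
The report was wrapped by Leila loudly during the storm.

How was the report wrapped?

loudly

'loudly' marks the manner of the wrapping event.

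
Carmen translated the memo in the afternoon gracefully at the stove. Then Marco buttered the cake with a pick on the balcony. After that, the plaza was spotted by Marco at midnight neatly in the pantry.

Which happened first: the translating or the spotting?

The connectives place the translating before the spotting.

the translating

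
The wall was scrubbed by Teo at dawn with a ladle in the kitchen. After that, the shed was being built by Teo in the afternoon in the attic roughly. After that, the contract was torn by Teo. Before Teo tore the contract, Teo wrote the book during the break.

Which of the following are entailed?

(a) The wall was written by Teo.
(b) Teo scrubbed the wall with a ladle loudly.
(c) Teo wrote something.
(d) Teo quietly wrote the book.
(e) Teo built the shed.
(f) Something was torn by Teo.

(a) Not entailed — Teo wrote the book, not the wall; the wall belongs to the scrubbing event.
(b) Not entailed — 'loudly' adds information not in the original event.
(c) Entailed — dropping 'during the break' and generalizing the patient leaves a sub-description the original still satisfies.
(d) Not entailed — 'quietly' adds information not in the original event.
(e) Not entailed — 'was building' is progressive on an accomplishment; it does not entail the completed 'built'.
(f) Entailed — every conjunct here is already in the original tearing event.

(c), (f)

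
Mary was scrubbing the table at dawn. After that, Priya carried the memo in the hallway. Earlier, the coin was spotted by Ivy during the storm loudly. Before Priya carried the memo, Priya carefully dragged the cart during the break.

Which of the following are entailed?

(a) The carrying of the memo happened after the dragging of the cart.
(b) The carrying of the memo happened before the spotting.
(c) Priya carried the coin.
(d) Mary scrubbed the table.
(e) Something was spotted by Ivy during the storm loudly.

(a), (d), (e)

(a) Entailed — the narrative places the dragging before the carrying.
(b) Not entailed — the narrative places the spotting before the carrying, not after.
(c) Not entailed — Priya carried the memo, not the coin; the coin belongs to the spotting event.
(d) Entailed — 'scrub' is an activity; 'was scrubbing' entails that some scrubbing happened, so 'scrubbed' holds.
(e) Entailed — the original entails any weakening of itself; this just generalizes the patient.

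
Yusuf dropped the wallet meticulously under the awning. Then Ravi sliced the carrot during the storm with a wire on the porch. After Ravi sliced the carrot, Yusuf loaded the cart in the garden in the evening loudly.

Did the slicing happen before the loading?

The narrative orders the slicing before the loading.

yes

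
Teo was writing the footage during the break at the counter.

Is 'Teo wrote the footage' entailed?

no

'was writing' is progressive; for an accomplishment like 'write the footage', it doesn't entail completion.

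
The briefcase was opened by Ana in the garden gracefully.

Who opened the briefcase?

'Ana' marks the agent of the opening event.

Ana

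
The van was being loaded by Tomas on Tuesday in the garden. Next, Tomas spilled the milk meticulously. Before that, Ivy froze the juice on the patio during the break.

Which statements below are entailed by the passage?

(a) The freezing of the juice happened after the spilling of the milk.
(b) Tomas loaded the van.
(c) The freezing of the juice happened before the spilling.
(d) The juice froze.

(c), (d)

(a) Not entailed — the narrative places the freezing before the spilling, not after.
(b) Not entailed — 'was loading' is progressive on an accomplishment; it does not entail the completed 'loaded'.
(c) Entailed — the narrative places the freezing before the spilling.
(d) Entailed — 'Ivy froze the juice' is causative; it entails the inchoative 'the juice froze'.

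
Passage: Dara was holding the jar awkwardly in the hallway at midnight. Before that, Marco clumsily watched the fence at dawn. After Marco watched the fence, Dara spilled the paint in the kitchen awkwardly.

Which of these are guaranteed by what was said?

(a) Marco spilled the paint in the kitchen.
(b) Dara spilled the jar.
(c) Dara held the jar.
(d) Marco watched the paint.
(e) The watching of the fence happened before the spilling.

(a) Not entailed — the passage has Dara spilling the paint, not Marco.
(b) Not entailed — Dara spilled the paint, not the jar; the jar belongs to the holding event.
(c) Entailed — 'hold' is an activity; 'was holding' entails that some holding happened, so 'held' holds.
(d) Not entailed — Marco watched the fence, not the paint; the paint belongs to the spilling event.
(e) Entailed — the narrative places the watching before the spilling.

(c), (e)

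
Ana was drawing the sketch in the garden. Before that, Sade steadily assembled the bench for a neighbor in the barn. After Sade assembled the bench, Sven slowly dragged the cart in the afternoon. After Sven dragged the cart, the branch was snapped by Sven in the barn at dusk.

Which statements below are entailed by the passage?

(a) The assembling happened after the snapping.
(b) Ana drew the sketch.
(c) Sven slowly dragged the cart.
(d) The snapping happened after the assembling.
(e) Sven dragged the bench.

(a) Not entailed — the narrative places the assembling before the snapping, not after.
(b) Not entailed — 'was drawing' is progressive on an accomplishment; it does not entail the completed 'drew'.
(c) Entailed — this follows by dropping conjuncts from the dragging event's description.
(d) Entailed — the narrative places the assembling before the snapping.
(e) Not entailed — Sven dragged the cart, not the bench; the bench belongs to the assembling event.

(c), (d)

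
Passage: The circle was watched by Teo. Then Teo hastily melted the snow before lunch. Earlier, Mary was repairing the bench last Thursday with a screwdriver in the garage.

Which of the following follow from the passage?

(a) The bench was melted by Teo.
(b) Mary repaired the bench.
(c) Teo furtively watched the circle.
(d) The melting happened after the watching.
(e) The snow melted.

(a) Not entailed — Teo melted the snow, not the bench; the bench belongs to the repairing event.
(b) Not entailed — 'was repairing' is progressive on an accomplishment; it does not entail the completed 'repaired'.
(c) Not entailed — 'furtively' adds information not in the original event.
(d) Entailed — the narrative places the watching before the melting.
(e) Entailed — 'Teo melted the snow' is causative; it entails the inchoative 'the snow melted'.

(d), (e)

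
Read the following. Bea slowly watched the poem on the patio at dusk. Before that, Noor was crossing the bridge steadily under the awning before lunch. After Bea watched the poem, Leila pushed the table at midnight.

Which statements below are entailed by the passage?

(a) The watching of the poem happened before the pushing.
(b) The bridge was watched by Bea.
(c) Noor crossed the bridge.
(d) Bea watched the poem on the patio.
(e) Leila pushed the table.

(a), (d), (e)

(a) Entailed — the narrative places the watching before the pushing.
(b) Not entailed — Bea watched the poem, not the bridge; the bridge belongs to the crossing event.
(c) Not entailed — 'was crossing' is progressive on an accomplishment; it does not entail the completed 'crossed'.
(d) Entailed — every conjunct here is already in the original watching event.
(e) Entailed — every conjunct here is already in the original pushing event.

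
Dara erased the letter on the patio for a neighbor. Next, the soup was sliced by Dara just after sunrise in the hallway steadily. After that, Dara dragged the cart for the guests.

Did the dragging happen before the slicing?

no

The narrative orders the slicing before the dragging.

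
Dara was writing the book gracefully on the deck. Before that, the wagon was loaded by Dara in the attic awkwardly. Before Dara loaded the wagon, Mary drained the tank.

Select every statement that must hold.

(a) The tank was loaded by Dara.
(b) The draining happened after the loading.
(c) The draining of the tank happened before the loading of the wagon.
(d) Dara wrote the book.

(a) Not entailed — Dara loaded the wagon, not the tank; the tank belongs to the draining event.
(b) Not entailed — the narrative places the draining before the loading, not after.
(c) Entailed — the narrative places the draining before the loading.
(d) Not entailed — 'was writing' is progressive on an accomplishment; it does not entail the completed 'wrote'.

(c)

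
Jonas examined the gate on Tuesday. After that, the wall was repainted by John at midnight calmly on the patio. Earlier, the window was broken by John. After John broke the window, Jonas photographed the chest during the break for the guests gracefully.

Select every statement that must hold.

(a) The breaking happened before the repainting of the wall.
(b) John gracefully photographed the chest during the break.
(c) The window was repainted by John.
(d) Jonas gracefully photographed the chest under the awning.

(a)

(a) Entailed — the narrative places the breaking before the repainting.
(b) Not entailed — the passage has Jonas photographing the chest, not John.
(c) Not entailed — John repainted the wall, not the window; the window belongs to the breaking event.
(d) Not entailed — 'under the awning' adds information not in the original event.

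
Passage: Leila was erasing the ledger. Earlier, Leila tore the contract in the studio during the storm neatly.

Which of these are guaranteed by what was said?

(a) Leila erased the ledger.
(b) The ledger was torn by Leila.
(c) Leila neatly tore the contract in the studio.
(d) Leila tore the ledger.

(a) Not entailed — 'was erasing' is progressive on an accomplishment; it does not entail the completed 'erased'.
(b) Not entailed — Leila tore the contract, not the ledger; the ledger belongs to the erasing event.
(c) Entailed — dropping 'during the storm' leaves a sub-description the original still satisfies.
(d) Not entailed — Leila tore the contract, not the ledger; the ledger belongs to the erasing event.

(c)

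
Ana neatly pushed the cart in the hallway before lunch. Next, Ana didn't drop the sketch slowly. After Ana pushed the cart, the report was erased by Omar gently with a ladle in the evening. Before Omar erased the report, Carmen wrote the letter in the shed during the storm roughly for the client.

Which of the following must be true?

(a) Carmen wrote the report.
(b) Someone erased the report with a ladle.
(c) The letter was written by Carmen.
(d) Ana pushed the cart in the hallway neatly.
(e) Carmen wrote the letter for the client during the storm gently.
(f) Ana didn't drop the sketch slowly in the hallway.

(b), (c), (d), (f)

(a) Not entailed — Carmen wrote the letter, not the report; the report belongs to the erasing event.
(b) Entailed — the original entails any weakening of itself; this just drops 'in the evening', 'gently' and generalizes the agent.
(c) Entailed — every conjunct here is already in the original writing event.
(d) Entailed — dropping 'before lunch' leaves a sub-description the original still satisfies.
(e) Not entailed — 'gently' adds a manner not in (and inconsistent with) the original.
(f) Entailed — under negation, adding a further restriction is entailed: if no such dropping event occurred, none occurred in the hallway either.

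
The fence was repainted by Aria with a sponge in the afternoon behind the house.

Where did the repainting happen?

'behind the house' marks the location of the repainting event.

behind the house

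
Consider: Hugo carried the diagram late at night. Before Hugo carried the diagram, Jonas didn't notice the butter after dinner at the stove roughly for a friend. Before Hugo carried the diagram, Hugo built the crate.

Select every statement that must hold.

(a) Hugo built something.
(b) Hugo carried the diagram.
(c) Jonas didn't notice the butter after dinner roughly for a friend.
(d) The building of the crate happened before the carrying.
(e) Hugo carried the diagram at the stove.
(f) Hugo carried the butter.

(a), (b), (d)

(a) Entailed — every conjunct here is already in the original building event.
(b) Entailed — this follows by dropping conjuncts from the carrying event's description.
(c) Not entailed — dropping 'at the stove' under negation is not valid — the original leaves open that Jonas noticed the butter some other way.
(d) Entailed — the narrative places the building before the carrying.
(e) Not entailed — 'at the stove' adds information not in the original event.
(f) Not entailed — Hugo carried the diagram, not the butter; the butter belongs to the noticing event.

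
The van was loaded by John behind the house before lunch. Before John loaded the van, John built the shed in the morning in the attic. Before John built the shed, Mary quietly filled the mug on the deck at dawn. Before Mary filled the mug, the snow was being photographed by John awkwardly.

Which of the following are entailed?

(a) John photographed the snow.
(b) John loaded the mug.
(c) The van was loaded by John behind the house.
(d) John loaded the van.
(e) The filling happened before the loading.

(c), (d), (e)

(a) Not entailed — 'was photographing' is progressive on an accomplishment; it does not entail the completed 'photographed'.
(b) Not entailed — John loaded the van, not the mug; the mug belongs to the filling event.
(c) Entailed — the original entails any weakening of itself; this just drops 'before lunch'.
(d) Entailed — dropping 'before lunch', 'behind the house' leaves a sub-description the original still satisfies.
(e) Entailed — the narrative places the filling before the loading.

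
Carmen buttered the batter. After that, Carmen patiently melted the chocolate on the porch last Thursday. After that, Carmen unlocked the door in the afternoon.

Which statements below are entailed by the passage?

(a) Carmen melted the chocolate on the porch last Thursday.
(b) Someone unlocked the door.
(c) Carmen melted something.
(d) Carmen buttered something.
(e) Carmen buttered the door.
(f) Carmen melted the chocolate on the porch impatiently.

(a) Entailed — the original entails any weakening of itself; this just drops 'patiently'.
(b) Entailed — dropping 'in the afternoon' and generalizing the agent leaves a sub-description the original still satisfies.
(c) Entailed — dropping 'last Thursday', 'on the porch', 'patiently' and generalizing the patient leaves a sub-description the original still satisfies.
(d) Entailed — every conjunct here is already in the original buttering event.
(e) Not entailed — Carmen buttered the batter, not the door; the door belongs to the unlocking event.
(f) Not entailed — 'impatiently' adds a manner not in (and inconsistent with) the original.

(a), (b), (c), (d)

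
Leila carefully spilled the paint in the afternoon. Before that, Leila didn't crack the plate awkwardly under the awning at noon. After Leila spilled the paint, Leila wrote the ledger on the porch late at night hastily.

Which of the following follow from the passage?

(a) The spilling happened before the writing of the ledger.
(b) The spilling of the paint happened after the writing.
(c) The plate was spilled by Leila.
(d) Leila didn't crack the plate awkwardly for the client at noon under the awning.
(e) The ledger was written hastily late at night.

(a), (d), (e)

(a) Entailed — the narrative places the spilling before the writing.
(b) Not entailed — the narrative places the spilling before the writing, not after.
(c) Not entailed — Leila spilled the paint, not the plate; the plate belongs to the cracking event.
(d) Entailed — under negation, adding a further restriction is entailed: if no such cracking event occurred, none occurred for the client either.
(e) Entailed — dropping 'on the porch' and generalizing the agent leaves a sub-description the original still satisfies.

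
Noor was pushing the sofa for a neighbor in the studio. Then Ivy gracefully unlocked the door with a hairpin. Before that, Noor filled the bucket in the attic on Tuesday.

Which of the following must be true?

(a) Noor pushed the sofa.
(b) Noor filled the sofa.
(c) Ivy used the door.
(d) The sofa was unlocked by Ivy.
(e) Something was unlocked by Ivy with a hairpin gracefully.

(a), (e)

(a) Entailed — 'push' is an activity; 'was pushing' entails that some pushing happened, so 'pushed' holds.
(b) Not entailed — Noor filled the bucket, not the sofa; the sofa belongs to the pushing event.
(c) Not entailed — the door is the patient, not an instrument — Ivy used a hairpin.
(d) Not entailed — Ivy unlocked the door, not the sofa; the sofa belongs to the pushing event.
(e) Entailed — generalizing the patient leaves a sub-description the original still satisfies.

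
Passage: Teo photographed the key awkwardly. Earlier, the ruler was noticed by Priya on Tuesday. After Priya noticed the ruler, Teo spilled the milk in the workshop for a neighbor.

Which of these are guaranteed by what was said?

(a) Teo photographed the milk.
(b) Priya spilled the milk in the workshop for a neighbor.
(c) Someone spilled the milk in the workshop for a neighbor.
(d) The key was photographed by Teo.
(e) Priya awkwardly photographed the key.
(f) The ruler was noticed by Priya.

(a) Not entailed — Teo photographed the key, not the milk; the milk belongs to the spilling event.
(b) Not entailed — the passage has Teo spilling the milk, not Priya.
(c) Entailed — the original entails any weakening of itself; this just generalizes the agent.
(d) Entailed — every conjunct here is already in the original photographing event.
(e) Not entailed — the passage has Teo photographing the key, not Priya.
(f) Entailed — the original entails any weakening of itself; this just drops 'on Tuesday'.

(c), (d), (f)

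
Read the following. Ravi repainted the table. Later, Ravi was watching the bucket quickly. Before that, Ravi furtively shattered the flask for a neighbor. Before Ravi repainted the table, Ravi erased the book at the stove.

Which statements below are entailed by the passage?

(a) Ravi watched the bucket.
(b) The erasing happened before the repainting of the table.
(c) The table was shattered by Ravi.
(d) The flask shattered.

(a) Entailed — 'watch' is an activity; 'was watching' entails that some watching happened, so 'watched' holds.
(b) Entailed — the narrative places the erasing before the repainting.
(c) Not entailed — Ravi shattered the flask, not the table; the table belongs to the repainting event.
(d) Entailed — 'Ravi shattered the flask' is causative; it entails the inchoative 'the flask shattered'.

(a), (b), (d)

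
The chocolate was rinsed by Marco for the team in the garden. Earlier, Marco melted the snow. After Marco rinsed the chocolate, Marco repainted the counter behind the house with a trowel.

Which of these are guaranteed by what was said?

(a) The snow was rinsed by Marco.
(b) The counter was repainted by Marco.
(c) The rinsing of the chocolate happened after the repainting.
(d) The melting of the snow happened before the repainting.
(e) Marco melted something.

(a) Not entailed — Marco rinsed the chocolate, not the snow; the snow belongs to the melting event.
(b) Entailed — this follows by dropping conjuncts from the repainting event's description.
(c) Not entailed — the narrative places the rinsing before the repainting, not after.
(d) Entailed — the narrative places the melting before the repainting.
(e) Entailed — the original entails any weakening of itself; this just generalizes the patient.

(b), (d), (e)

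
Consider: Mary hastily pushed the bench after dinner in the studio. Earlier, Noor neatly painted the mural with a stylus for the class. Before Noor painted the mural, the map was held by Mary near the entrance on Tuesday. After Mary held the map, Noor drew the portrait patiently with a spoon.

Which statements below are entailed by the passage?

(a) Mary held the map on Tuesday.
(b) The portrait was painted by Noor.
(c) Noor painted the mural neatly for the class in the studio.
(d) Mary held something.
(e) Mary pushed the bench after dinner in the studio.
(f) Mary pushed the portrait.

(a), (d), (e)

(a) Entailed — the original entails any weakening of itself; this just drops 'near the entrance'.
(b) Not entailed — Noor painted the mural, not the portrait; the portrait belongs to the drawing event.
(c) Not entailed — 'in the studio' adds information not in the original event.
(d) Entailed — the original entails any weakening of itself; this just drops 'near the entrance', 'on Tuesday' and generalizes the patient.
(e) Entailed — this follows by dropping conjuncts from the pushing event's description.
(f) Not entailed — Mary pushed the bench, not the portrait; the portrait belongs to the drawing event.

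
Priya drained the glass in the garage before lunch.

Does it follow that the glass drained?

yes

'Priya drained the glass' is the causative; it entails the inchoative 'the glass drained'.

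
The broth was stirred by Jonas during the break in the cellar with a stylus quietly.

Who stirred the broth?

Jonas

'Jonas' marks the agent of the stirring event.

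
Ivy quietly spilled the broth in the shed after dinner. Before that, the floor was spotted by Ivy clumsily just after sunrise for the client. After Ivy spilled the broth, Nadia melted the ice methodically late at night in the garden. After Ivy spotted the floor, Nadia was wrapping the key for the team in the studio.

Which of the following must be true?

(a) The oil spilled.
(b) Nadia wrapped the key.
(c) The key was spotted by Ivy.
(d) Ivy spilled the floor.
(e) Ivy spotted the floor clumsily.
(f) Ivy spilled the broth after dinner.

(a) Not entailed — the broth is what spilled, not the oil.
(b) Not entailed — 'was wrapping' is progressive on an accomplishment; it does not entail the completed 'wrapped'.
(c) Not entailed — Ivy spotted the floor, not the key; the key belongs to the wrapping event.
(d) Not entailed — Ivy spilled the broth, not the floor; the floor belongs to the spotting event.
(e) Entailed — this follows by dropping conjuncts from the spotting event's description.
(f) Entailed — this follows by dropping conjuncts from the spilling event's description.

(e), (f)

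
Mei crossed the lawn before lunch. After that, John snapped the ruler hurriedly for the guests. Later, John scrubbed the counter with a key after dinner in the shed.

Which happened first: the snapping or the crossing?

the crossing

The connectives place the crossing before the snapping.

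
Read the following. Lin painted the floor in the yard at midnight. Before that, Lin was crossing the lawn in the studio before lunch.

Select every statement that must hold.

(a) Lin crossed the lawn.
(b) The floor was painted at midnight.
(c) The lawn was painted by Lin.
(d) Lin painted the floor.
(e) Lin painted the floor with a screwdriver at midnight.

(a) Not entailed — 'was crossing' is progressive on an accomplishment; it does not entail the completed 'crossed'.
(b) Entailed — the original entails any weakening of itself; this just drops 'in the yard' and generalizes the agent.
(c) Not entailed — Lin painted the floor, not the lawn; the lawn belongs to the crossing event.
(d) Entailed — dropping 'at midnight', 'in the yard' leaves a sub-description the original still satisfies.
(e) Not entailed — 'with a screwdriver' adds information not in the original event.

(b), (d)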